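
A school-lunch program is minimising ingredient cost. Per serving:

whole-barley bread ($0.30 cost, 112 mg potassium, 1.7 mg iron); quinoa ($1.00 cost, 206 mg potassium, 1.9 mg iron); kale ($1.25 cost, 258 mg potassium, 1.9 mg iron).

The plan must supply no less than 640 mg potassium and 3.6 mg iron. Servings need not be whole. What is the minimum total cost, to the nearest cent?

$1.71

A basic optimal solution has at most two foods positive. Try each food alone and each pair with both targets met exactly.
whole-barley bread only: max(640/112, 3.6/1.7) = 5.714 servings → $1.71.
quinoa only: max(640/206, 3.6/1.9) = 3.107 servings → $3.11.
kale only: max(640/258, 3.6/1.9) = 2.481 servings → $3.10.
whole-barley bread + quinoa with both targets exact would need a negative amount; discard.
whole-barley bread + kale: intersection lies outside the first quadrant.
quinoa + kale: the both-tight solution has a negative serving — not a feasible corner.
Cheapest feasible corner: $1.71.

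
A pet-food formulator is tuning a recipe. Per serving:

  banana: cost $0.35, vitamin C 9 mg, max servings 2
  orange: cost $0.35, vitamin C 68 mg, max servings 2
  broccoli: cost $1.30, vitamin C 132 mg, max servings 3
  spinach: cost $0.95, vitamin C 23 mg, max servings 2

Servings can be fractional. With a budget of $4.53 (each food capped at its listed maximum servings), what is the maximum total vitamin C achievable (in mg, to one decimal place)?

Vitamin C per dollar: orange 194.3, broccoli 101.5, banana 25.71, spinach 24.21.
Take 2 servings of orange: spends $0.70, +136.0 mg vitamin C (running total 136.0 mg).
Take 2.946 servings of broccoli: spends $3.83, +388.9 mg vitamin C (running total 524.9 mg).
Greedy by best ratio exhausts the cost allowance optimally: 524.9 mg.

524.9 mg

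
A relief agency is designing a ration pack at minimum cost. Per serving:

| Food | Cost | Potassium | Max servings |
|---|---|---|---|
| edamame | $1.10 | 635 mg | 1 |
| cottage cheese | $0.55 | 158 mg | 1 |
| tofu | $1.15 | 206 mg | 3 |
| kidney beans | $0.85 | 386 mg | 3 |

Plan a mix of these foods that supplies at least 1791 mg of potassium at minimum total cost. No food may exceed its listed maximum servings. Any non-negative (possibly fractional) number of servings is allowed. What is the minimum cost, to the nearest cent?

Cost per mg of potassium: edamame $0.0017, kidney beans $0.0022, cottage cheese $0.0035, tofu $0.0056.
Take 1 serving of edamame: +635.0 mg potassium for $1.10 (total $1.10, still need 1156.0 mg).
Take 2.995 servings of kidney beans: +1156.0 mg potassium for $2.55 (total $3.65, still need 0.0 mg).
Filling from the cheapest source first is optimal under one linear minimum: $3.65.

$3.65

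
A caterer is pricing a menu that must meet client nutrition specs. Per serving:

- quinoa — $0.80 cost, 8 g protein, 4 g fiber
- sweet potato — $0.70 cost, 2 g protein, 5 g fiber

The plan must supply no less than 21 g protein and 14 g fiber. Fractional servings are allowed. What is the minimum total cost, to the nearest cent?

$2.54

This is a tiny linear program; its minimum lies at a vertex of the feasible set. List the vertices and price them.
quinoa only: max(21/8, 14/4) = 3.5 servings → $2.80.
sweet potato only: max(21/2, 14/5) = 10.5 servings → $7.35.
quinoa + sweet potato with both tight: 2.406 servings and 0.875 servings → $2.54.
The minimum over all feasible corners is $2.54.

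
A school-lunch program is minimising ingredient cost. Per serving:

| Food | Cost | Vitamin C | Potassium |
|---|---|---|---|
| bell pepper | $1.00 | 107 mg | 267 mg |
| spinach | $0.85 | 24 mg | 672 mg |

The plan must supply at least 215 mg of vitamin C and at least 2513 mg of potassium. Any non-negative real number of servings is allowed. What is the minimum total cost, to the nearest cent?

$4.03

bell pepper only: max(215/107, 2513/267) = 9.412 servings → $9.41.
spinach only: max(215/24, 2513/672) = 8.958 servings → $7.61.
bell pepper + spinach with both tight: 1.285 servings and 3.229 servings → $4.03.
The minimum over all feasible corners is $4.03.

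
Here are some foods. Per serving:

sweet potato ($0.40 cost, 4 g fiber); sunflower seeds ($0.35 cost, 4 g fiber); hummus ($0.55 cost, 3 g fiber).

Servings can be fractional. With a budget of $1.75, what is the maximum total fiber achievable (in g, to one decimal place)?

20.0 g

Fiber per dollar: sunflower seeds 11.43, sweet potato 10, hummus 5.455.
With no serving limits, spend the whole cost allowance on sunflower seeds: $1.75 / $0.35 × 4 g = 20.0 g.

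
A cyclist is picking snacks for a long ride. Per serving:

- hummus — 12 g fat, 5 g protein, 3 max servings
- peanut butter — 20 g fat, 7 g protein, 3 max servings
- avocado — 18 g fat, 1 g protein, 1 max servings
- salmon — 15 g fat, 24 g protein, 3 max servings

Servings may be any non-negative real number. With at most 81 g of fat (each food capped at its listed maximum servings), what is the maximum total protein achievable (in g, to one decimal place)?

Protein per g fat: salmon 1.6, hummus 0.4167, peanut butter 0.35, avocado 0.05556.
Take 3 servings of salmon: uses 45 g fat, +72.0 g protein (running total 72.0 g).
Take 3 servings of hummus: uses 36 g fat, +15.0 g protein (running total 87.0 g).
Greedy by best ratio exhausts the fat allowance optimally: 87.0 g.

87.0 g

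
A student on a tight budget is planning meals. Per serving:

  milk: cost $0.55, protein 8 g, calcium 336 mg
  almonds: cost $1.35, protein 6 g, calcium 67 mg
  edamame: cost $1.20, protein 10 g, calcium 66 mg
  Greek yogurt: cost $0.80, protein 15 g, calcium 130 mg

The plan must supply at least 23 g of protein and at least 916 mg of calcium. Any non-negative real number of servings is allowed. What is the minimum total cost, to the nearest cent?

$1.56

milk only: max(23/8, 916/336) = 2.875 servings → $1.58.
almonds only: max(23/6, 916/67) = 13.67 servings → $18.46.
edamame only: max(23/10, 916/66) = 13.88 servings → $16.65.
Greek yogurt only: max(23/15, 916/130) = 7.046 servings → $5.64.
milk + almonds with both tight: 2.672 servings and 0.2703 servings → $1.83.
milk + edamame with both tight: 2.698 servings and 0.1412 servings → $1.65.
milk + Greek yogurt with both tight: 2.688 servings and 0.1 servings → $1.56.
almonds + edamame: intersection lies outside the first quadrant.
almonds + Greek yogurt: intersection lies outside the first quadrant.
edamame + Greek yogurt: intersection lies outside the first quadrant.
The minimum over all feasible corners is $1.56.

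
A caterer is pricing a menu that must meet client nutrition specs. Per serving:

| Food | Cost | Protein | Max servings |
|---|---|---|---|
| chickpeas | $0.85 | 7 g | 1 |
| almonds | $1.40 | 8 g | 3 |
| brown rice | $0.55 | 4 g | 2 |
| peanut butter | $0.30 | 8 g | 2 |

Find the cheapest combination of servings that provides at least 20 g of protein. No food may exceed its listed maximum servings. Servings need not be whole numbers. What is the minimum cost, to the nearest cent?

Cost per g of protein: peanut butter $0.0375, chickpeas $0.1214, brown rice $0.1375, almonds $0.1750.
Take 2 servings of peanut butter: +16.0 g protein for $0.60 (total $0.60, still need 4.0 g).
Take 0.5714 servings of chickpeas: +4.0 g protein for $0.49 (total $1.09, still need 0.0 g).
Greedy by cheapest-per-g is optimal for a single linear constraint, so the minimum cost is $1.09.

$1.09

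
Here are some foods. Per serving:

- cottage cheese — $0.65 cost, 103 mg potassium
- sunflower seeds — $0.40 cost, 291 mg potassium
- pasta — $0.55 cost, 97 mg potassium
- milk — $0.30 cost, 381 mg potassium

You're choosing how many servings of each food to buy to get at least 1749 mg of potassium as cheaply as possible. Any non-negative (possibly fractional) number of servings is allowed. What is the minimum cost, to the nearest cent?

$1.38

Cost per mg of potassium: milk $0.0008, sunflower seeds $0.0014, pasta $0.0057, cottage cheese $0.0063.
With no serving limits, use only milk: 1749 mg / 381 mg = 4.591 servings × $0.30 = $1.38.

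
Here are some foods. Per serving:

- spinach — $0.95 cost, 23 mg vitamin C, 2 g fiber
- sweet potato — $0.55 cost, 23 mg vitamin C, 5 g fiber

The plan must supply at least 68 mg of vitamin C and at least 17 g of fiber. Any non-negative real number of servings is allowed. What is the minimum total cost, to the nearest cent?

$1.87

The cheapest plan sits at a corner of the feasible region — with two constraints it uses at most two foods.
spinach only: max(68/23, 17/2) = 8.5 servings → $8.07.
sweet potato only: max(68/23, 17/5) = 3.4 servings → $1.87.
spinach + sweet potato with both targets exact would need a negative amount; discard.
The minimum over all feasible corners is $1.87.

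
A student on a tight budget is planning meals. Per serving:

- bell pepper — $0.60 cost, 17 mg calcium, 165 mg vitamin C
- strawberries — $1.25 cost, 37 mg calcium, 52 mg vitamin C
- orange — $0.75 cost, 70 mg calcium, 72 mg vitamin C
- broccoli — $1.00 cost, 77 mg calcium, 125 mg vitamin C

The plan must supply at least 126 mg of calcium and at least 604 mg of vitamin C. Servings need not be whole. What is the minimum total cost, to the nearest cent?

$2.69

The cheapest plan sits at a corner of the feasible region — with two constraints it uses at most two foods.
bell pepper only: max(126/17, 604/165) = 7.412 servings → $4.45.
strawberries only: max(126/37, 604/52) = 11.62 servings → $14.52.
orange only: max(126/70, 604/72) = 8.389 servings → $6.29.
broccoli only: max(126/77, 604/125) = 4.832 servings → $4.83.
bell pepper + strawberries with both tight: 3.025 servings and 2.015 servings → $4.33.
bell pepper + orange with both tight: 3.216 servings and 1.019 servings → $2.69.
bell pepper + broccoli with both tight: 2.907 servings and 0.9945 servings → $2.74.
strawberries + orange: the both-tight solution has a negative serving — not a feasible corner.
strawberries + broccoli: the both-tight solution has a negative serving — not a feasible corner.
orange + broccoli: the both-tight solution has a negative serving — not a feasible corner.
The minimum over all feasible corners is $2.69.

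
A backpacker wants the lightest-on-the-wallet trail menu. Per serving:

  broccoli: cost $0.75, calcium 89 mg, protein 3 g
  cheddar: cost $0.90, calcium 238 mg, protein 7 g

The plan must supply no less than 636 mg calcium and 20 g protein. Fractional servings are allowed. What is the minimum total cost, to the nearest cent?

$2.57

For a min-cost LP with two ≥-constraints, a basic feasible solution has at most two positive variables.
broccoli only: max(636/89, 20/3) = 7.146 servings → $5.36.
cheddar only: max(636/238, 20/7) = 2.857 servings → $2.57.
broccoli + cheddar with both tight: 3.385 servings and 1.407 servings → $3.80.
The minimum over all feasible corners is $2.57.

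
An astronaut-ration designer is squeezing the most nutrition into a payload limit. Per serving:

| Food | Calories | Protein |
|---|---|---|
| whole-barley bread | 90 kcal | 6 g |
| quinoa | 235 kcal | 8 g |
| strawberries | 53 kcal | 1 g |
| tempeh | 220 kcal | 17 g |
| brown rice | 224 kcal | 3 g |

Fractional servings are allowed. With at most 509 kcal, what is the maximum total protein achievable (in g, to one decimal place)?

39.3 g

Protein per kcal: tempeh 0.07727, whole-barley bread 0.06667, quinoa 0.03404, strawberries 0.01887, brown rice 0.01339.
With no serving limits, spend the whole calories allowance on tempeh: 509 kcal / 220 kcal × 17 g = 39.3 g.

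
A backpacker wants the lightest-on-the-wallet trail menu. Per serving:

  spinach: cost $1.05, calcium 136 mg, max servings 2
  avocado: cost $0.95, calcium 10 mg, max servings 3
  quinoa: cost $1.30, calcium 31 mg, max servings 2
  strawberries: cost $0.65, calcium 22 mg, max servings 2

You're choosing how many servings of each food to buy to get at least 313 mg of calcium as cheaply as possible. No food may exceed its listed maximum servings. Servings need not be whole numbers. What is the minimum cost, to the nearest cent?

$3.31

Cost per mg of calcium: spinach $0.0077, strawberries $0.0295, quinoa $0.0419, avocado $0.0950.
Take 2 servings of spinach: +272.0 mg calcium for $2.10 (total $2.10, still need 41.0 mg).
Take 1.864 servings of strawberries: +41.0 mg calcium for $1.21 (total $3.31, still need 0.0 mg).
Greedy by cheapest-per-mg is optimal for a single linear constraint, so the minimum cost is $3.31.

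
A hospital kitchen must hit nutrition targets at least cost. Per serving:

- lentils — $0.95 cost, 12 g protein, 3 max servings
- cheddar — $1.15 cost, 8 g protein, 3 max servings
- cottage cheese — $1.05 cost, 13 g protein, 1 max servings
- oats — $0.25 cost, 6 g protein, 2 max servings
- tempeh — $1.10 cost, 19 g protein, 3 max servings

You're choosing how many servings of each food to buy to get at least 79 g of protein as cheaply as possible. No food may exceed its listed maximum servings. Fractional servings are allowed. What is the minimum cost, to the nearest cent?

Cost per g of protein: oats $0.0417, tempeh $0.0579, lentils $0.0792, cottage cheese $0.0808, cheddar $0.1437.
Take 2 servings of oats: +12.0 g protein for $0.50 (total $0.50, still need 67.0 g).
Take 3 servings of tempeh: +57.0 g protein for $3.30 (total $3.80, still need 10.0 g).
Take 0.8333 servings of lentils: +10.0 g protein for $0.79 (total $4.59, still need 0.0 g).
Greedy by cheapest-per-g is optimal for a single linear constraint, so the minimum cost is $4.59.

$4.59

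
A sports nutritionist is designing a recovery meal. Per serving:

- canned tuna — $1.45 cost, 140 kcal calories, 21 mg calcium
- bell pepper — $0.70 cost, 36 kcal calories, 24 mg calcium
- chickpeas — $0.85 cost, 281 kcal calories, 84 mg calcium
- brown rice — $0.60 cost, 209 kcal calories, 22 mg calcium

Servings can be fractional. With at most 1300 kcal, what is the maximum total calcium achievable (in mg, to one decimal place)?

866.7 mg

Calcium per kcal: bell pepper 0.6667, chickpeas 0.2989, canned tuna 0.15, brown rice 0.1053.
With no serving limits, spend the whole calories allowance on bell pepper: 1300 kcal / 36 kcal × 24 mg = 866.7 mg.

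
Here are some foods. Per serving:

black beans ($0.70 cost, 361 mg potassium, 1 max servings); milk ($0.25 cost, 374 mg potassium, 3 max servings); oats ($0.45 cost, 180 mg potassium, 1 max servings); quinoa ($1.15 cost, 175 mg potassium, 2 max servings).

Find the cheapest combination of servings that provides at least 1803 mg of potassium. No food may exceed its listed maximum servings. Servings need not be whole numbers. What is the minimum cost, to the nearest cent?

Cost per mg of potassium: milk $0.0007, black beans $0.0019, oats $0.0025, quinoa $0.0066.
Take 3 servings of milk: +1122.0 mg potassium for $0.75 (total $0.75, still need 681.0 mg).
Take 1 serving of black beans: +361.0 mg potassium for $0.70 (total $1.45, still need 320.0 mg).
Take 1 serving of oats: +180.0 mg potassium for $0.45 (total $1.90, still need 140.0 mg).
Take 0.8 servings of quinoa: +140.0 mg potassium for $0.92 (total $2.82, still need 0.0 mg).
Filling from the cheapest source first is optimal under one linear minimum: $2.82.

$2.82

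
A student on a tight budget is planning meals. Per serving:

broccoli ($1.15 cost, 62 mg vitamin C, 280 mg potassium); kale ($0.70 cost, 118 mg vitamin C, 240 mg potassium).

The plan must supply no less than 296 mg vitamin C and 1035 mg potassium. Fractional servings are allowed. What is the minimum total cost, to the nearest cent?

This is a tiny linear program; its minimum lies at a vertex of the feasible set. List the vertices and price them.
broccoli only: max(296/62, 1035/280) = 4.774 servings → $5.49.
kale only: max(296/118, 1035/240) = 4.312 servings → $3.02.
broccoli + kale with both tight: 2.813 servings and 1.03 servings → $3.96.
So the least-cost plan costs $3.02.

$3.02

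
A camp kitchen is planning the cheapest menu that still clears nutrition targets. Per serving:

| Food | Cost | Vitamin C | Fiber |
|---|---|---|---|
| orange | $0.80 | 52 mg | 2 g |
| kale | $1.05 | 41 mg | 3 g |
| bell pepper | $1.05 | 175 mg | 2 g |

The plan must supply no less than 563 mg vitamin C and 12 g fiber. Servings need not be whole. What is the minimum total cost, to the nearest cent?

$5.15

This is a tiny linear program; its minimum lies at a vertex of the feasible set. List the vertices and price them.
orange only: max(563/52, 12/2) = 10.83 servings → $8.66.
kale only: max(563/41, 12/3) = 13.73 servings → $14.42.
bell pepper only: max(563/175, 12/2) = 6 servings → $6.30.
orange + kale: the both-tight solution has a negative serving — not a feasible corner.
orange + bell pepper with both tight: 3.959 servings and 2.041 servings → $5.31.
kale + bell pepper with both tight: 2.199 servings and 2.702 servings → $5.15.
So the least-cost plan costs $5.15.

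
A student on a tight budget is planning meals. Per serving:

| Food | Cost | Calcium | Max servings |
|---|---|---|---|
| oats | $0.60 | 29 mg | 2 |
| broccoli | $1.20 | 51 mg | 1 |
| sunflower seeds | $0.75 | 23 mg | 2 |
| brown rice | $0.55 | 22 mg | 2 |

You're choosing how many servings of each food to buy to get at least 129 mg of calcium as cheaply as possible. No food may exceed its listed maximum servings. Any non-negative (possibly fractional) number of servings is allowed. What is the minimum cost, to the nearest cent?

$2.90

Cost per mg of calcium: oats $0.0207, broccoli $0.0235, brown rice $0.0250, sunflower seeds $0.0326.
Take 2 servings of oats: +58.0 mg calcium for $1.20 (total $1.20, still need 71.0 mg).
Take 1 serving of broccoli: +51.0 mg calcium for $1.20 (total $2.40, still need 20.0 mg).
Take 0.9091 servings of brown rice: +20.0 mg calcium for $0.50 (total $2.90, still need 0.0 mg).
Greedy by cheapest-per-mg is optimal for a single linear constraint, so the minimum cost is $2.90.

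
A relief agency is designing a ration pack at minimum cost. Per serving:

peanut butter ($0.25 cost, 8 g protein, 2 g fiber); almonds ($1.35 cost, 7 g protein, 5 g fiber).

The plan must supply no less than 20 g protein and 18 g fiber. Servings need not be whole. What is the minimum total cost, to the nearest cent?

$2.25

The cheapest plan sits at a corner of the feasible region — with two constraints it uses at most two foods.
peanut butter only: max(20/8, 18/2) = 9 servings → $2.25.
almonds only: max(20/7, 18/5) = 3.6 servings → $4.86.
peanut butter + almonds with both targets exact would need a negative amount; discard.
So the least-cost plan costs $2.25.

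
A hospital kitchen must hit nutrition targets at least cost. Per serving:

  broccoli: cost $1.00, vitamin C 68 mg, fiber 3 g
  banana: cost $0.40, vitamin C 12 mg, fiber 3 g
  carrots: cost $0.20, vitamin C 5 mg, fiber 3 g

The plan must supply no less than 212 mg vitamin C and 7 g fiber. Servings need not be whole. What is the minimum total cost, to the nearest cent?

$3.12

Check every corner: each single food scaled to meet both minima, and each pair solved so both constraints bind.
broccoli only: max(212/68, 7/3) = 3.118 servings → $3.12.
banana only: max(212/12, 7/3) = 17.67 servings → $7.07.
carrots only: max(212/5, 7/3) = 42.4 servings → $8.48.
broccoli + banana: the both-tight solution has a negative serving — not a feasible corner.
broccoli + carrots: the both-tight solution has a negative serving — not a feasible corner.
banana + carrots: the both-tight solution has a negative serving — not a feasible corner.
Cheapest feasible corner: $3.12.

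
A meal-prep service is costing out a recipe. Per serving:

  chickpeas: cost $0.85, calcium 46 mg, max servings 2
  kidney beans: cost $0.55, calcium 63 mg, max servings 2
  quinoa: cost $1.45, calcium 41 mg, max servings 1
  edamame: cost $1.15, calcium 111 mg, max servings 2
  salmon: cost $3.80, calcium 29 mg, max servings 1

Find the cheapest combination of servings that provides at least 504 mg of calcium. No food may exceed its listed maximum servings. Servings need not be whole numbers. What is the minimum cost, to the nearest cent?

$9.56

Cost per mg of calcium: kidney beans $0.0087, edamame $0.0104, chickpeas $0.0185, quinoa $0.0354, salmon $0.1310.
Take 2 servings of kidney beans: +126.0 mg calcium for $1.10 (total $1.10, still need 378.0 mg).
Take 2 servings of edamame: +222.0 mg calcium for $2.30 (total $3.40, still need 156.0 mg).
Take 2 servings of chickpeas: +92.0 mg calcium for $1.70 (total $5.10, still need 64.0 mg).
Take 1 serving of quinoa: +41.0 mg calcium for $1.45 (total $6.55, still need 23.0 mg).
Take 0.7931 servings of salmon: +23.0 mg calcium for $3.01 (total $9.56, still need 0.0 mg).
Greedy by cheapest-per-mg is optimal for a single linear constraint, so the minimum cost is $9.56.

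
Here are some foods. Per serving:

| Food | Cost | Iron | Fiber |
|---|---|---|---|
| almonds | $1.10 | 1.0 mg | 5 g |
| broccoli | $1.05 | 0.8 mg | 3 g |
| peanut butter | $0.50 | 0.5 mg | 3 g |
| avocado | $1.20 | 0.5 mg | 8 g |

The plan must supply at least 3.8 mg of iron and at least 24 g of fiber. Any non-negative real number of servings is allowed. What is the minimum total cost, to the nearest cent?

This is a tiny linear program; its minimum lies at a vertex of the feasible set. List the vertices and price them.
almonds only: max(3.8/1.0, 24/5) = 4.8 servings → $5.28.
broccoli only: max(3.8/0.8, 24/3) = 8 servings → $8.40.
peanut butter only: max(3.8/0.5, 24/3) = 8 servings → $4.00.
avocado only: max(3.8/0.5, 24/8) = 7.6 servings → $9.12.
almonds + broccoli: intersection lies outside the first quadrant.
almonds + peanut butter: the both-tight solution has a negative serving — not a feasible corner.
almonds + avocado with both tight: 3.345 servings and 0.9091 servings → $4.77.
broccoli + peanut butter: intersection lies outside the first quadrant.
broccoli + avocado with both tight: 3.755 servings and 1.592 servings → $5.85.
peanut butter + avocado with both tight: 7.36 servings and 0.24 servings → $3.97.
So the least-cost plan costs $3.97.

$3.97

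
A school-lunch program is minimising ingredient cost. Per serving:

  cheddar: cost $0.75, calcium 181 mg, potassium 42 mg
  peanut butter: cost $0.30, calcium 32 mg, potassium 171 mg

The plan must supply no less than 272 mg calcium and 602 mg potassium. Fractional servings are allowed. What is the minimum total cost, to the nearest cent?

$1.68

cheddar only: max(272/181, 602/42) = 14.33 servings → $10.75.
peanut butter only: max(272/32, 602/171) = 8.5 servings → $2.55.
cheddar + peanut butter with both tight: 0.9203 servings and 3.294 servings → $1.68.
The minimum over all feasible corners is $1.68.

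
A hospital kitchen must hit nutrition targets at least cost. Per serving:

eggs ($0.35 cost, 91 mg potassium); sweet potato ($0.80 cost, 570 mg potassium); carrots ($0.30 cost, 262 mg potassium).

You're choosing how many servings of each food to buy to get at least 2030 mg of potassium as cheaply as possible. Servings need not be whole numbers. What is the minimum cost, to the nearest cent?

$2.32

Cost per mg of potassium: carrots $0.0011, sweet potato $0.0014, eggs $0.0038.
With no serving limits, use only carrots: 2030 mg / 262 mg = 7.748 servings × $0.30 = $2.32.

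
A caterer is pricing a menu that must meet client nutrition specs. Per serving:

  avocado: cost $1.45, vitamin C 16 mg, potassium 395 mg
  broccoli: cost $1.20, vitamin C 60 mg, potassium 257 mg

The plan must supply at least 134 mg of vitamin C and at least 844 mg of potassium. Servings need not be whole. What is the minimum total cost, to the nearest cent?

avocado only: max(134/16, 844/395) = 8.375 servings → $12.14.
broccoli only: max(134/60, 844/257) = 3.284 servings → $3.94.
avocado + broccoli with both tight: 0.8271 servings and 2.013 servings → $3.61.
Cheapest feasible corner: $3.61.

$3.61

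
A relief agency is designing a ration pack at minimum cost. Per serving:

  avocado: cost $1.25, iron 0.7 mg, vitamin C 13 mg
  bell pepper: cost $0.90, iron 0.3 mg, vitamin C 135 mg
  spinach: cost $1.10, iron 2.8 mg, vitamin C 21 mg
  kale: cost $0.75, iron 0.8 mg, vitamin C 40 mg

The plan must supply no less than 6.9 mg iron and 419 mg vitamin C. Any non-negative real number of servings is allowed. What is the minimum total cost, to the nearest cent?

With two linear requirements the optimum uses one or two foods; enumerate the corners.
avocado only: max(6.9/0.7, 419/13) = 32.23 servings → $40.29.
bell pepper only: max(6.9/0.3, 419/135) = 23 servings → $20.70.
spinach only: max(6.9/2.8, 419/21) = 19.95 servings → $21.95.
kale only: max(6.9/0.8, 419/40) = 10.47 servings → $7.86.
avocado + bell pepper with both tight: 8.894 servings and 2.247 servings → $13.14.
avocado + spinach with both targets exact would need a negative amount; discard.
avocado + kale: the both-tight solution has a negative serving — not a feasible corner.
bell pepper + spinach with both tight: 2.766 servings and 2.168 servings → $4.87.
bell pepper + kale with both tight: 0.6167 servings and 8.394 servings → $6.85.
spinach + kale with both targets exact would need a negative amount; discard.
So the least-cost plan costs $4.87.

$4.87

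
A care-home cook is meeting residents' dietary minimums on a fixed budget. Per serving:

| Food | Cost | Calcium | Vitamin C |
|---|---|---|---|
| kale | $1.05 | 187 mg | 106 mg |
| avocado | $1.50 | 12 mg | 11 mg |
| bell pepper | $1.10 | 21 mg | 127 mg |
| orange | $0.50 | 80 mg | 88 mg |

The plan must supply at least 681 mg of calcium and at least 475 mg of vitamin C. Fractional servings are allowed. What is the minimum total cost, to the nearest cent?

$3.93

Two binding constraints pin down two serving amounts, so the optimal mix uses at most two foods. The candidates are each food alone (scaled to the tighter of calcium/vitamin C) and each pair with both constraints tight.
kale only: max(681/187, 475/106) = 4.481 servings → $4.71.
avocado only: max(681/12, 475/11) = 56.75 servings → $85.12.
bell pepper only: max(681/21, 475/127) = 32.43 servings → $35.67.
orange only: max(681/80, 475/88) = 8.512 servings → $4.26.
kale + avocado with both tight: 2.282 servings and 21.2 servings → $34.19.
kale + bell pepper with both tight: 3.555 servings and 0.7731 servings → $4.58.
kale + orange with both tight: 2.749 servings and 2.086 servings → $3.93.
avocado + bell pepper with both targets exact would need a negative amount; discard.
avocado + orange: intersection lies outside the first quadrant.
bell pepper + orange: intersection lies outside the first quadrant.
The minimum over all feasible corners is $3.93.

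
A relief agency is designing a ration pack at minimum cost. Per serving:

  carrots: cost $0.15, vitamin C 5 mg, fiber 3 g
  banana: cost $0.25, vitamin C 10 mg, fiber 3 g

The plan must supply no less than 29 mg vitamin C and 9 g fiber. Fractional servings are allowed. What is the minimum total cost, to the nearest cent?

Compare the cost at each extreme point of the feasible region.
carrots only: max(29/5, 9/3) = 5.8 servings → $0.87.
banana only: max(29/10, 9/3) = 3 servings → $0.75.
carrots + banana with both tight: 0.2 servings and 2.8 servings → $0.73.
Cheapest feasible corner: $0.73.

$0.73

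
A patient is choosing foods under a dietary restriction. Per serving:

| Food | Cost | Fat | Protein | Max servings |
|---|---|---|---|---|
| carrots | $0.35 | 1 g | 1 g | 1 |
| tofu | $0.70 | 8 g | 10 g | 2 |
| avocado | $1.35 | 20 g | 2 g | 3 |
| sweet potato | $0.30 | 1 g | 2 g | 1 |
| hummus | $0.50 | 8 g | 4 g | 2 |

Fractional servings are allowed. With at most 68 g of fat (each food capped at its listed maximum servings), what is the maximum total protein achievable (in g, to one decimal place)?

Protein per g fat: sweet potato 2, tofu 1.25, carrots 1, hummus 0.5, avocado 0.1.
Take 1 serving of sweet potato: uses 1 g fat, +2.0 g protein (running total 2.0 g).
Take 2 servings of tofu: uses 16 g fat, +20.0 g protein (running total 22.0 g).
Take 1 serving of carrots: uses 1 g fat, +1.0 g protein (running total 23.0 g).
Take 2 servings of hummus: uses 16 g fat, +8.0 g protein (running total 31.0 g).
Take 1.7 servings of avocado: uses 34 g fat, +3.4 g protein (running total 34.4 g).
Greedy by best ratio exhausts the fat allowance optimally: 34.4 g.

34.4 g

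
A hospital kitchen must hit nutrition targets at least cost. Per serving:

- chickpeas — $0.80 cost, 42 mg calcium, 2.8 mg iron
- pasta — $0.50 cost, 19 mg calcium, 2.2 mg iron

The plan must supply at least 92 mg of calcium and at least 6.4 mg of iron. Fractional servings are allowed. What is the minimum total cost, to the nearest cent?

Minimising a linear cost over {calcium ≥ 92, iron ≥ 6.4, servings ≥ 0} — the optimum is at a vertex, using one or two foods.
chickpeas only: max(92/42, 6.4/2.8) = 2.286 servings → $1.83.
pasta only: max(92/19, 6.4/2.2) = 4.842 servings → $2.42.
chickpeas + pasta with both tight: 2.061 servings and 0.2857 servings → $1.79.
The minimum over all feasible corners is $1.79.

$1.79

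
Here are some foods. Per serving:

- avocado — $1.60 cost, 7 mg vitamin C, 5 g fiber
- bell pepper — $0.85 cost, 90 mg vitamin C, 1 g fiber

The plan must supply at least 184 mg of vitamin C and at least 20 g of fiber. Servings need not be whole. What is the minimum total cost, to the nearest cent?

$7.33

avocado only: max(184/7, 20/5) = 26.29 servings → $42.06.
bell pepper only: max(184/90, 20/1) = 20 servings → $17.00.
avocado + bell pepper with both tight: 3.648 servings and 1.761 servings → $7.33.
So the least-cost plan costs $7.33.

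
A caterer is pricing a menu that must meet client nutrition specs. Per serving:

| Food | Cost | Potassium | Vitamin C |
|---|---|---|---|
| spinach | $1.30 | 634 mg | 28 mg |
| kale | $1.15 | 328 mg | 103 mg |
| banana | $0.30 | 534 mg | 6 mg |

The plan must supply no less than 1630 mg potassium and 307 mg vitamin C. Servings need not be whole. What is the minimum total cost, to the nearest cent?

$3.72

This is a tiny linear program; its minimum lies at a vertex of the feasible set. List the vertices and price them.
spinach only: max(1630/634, 307/28) = 10.96 servings → $14.25.
kale only: max(1630/328, 307/103) = 4.97 servings → $5.71.
banana only: max(1630/534, 307/6) = 51.17 servings → $15.35.
spinach + kale with both tight: 1.197 servings and 2.655 servings → $4.61.
spinach + banana with both targets exact would need a negative amount; discard.
kale + banana with both tight: 2.907 servings and 1.267 servings → $3.72.
So the least-cost plan costs $3.72.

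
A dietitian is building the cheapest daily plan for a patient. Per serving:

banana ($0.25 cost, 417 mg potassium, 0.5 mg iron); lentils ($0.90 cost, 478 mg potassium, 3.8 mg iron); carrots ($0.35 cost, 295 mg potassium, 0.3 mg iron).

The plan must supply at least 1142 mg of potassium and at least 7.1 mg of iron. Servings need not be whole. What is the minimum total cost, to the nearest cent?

Compare the cost at each extreme point of the feasible region.
banana only: max(1142/417, 7.1/0.5) = 14.2 servings → $3.55.
lentils only: max(1142/478, 7.1/3.8) = 2.389 servings → $2.15.
carrots only: max(1142/295, 7.1/0.3) = 23.67 servings → $8.28.
banana + lentils with both tight: 0.7029 servings and 1.776 servings → $1.77.
banana + carrots with both targets exact would need a negative amount; discard.
lentils + carrots with both tight: 1.792 servings and 0.9675 servings → $1.95.
The minimum over all feasible corners is $1.77.

$1.77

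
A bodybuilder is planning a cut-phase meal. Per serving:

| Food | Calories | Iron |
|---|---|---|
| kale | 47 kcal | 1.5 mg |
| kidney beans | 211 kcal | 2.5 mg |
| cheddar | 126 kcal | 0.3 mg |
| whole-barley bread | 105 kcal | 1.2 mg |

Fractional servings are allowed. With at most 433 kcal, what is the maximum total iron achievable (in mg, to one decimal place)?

13.8 mg

Iron per kcal: kale 0.03191, kidney beans 0.01185, whole-barley bread 0.01143, cheddar 0.002381.
With no serving limits, spend the whole calories allowance on kale: 433 kcal / 47 kcal × 1.5 mg = 13.8 mg.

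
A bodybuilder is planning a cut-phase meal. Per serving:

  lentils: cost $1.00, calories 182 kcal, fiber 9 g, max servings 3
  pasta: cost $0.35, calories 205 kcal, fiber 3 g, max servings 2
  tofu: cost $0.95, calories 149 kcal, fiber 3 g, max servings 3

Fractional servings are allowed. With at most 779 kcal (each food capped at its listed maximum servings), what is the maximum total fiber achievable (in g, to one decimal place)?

Fiber per kcal: lentils 0.04945, tofu 0.02013, pasta 0.01463.
Take 3 servings of lentils: uses 546 kcal, +27.0 g fiber (running total 27.0 g).
Take 1.564 servings of tofu: uses 233 kcal, +4.7 g fiber (running total 31.7 g).
Greedy by best ratio exhausts the calories allowance optimally: 31.7 g.

31.7 g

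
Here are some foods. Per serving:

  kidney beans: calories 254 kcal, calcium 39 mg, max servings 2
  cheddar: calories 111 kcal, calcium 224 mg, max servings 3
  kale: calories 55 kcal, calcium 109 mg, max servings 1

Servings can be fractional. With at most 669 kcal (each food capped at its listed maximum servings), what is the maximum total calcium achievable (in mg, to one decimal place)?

824.1 mg

Calcium per kcal: cheddar 2.018, kale 1.982, kidney beans 0.1535.
Take 3 servings of cheddar: uses 333 kcal, +672.0 mg calcium (running total 672.0 mg).
Take 1 serving of kale: uses 55 kcal, +109.0 mg calcium (running total 781.0 mg).
Take 1.106 servings of kidney beans: uses 281 kcal, +43.1 mg calcium (running total 824.1 mg).
Greedy by best ratio exhausts the calories allowance optimally: 824.1 mg.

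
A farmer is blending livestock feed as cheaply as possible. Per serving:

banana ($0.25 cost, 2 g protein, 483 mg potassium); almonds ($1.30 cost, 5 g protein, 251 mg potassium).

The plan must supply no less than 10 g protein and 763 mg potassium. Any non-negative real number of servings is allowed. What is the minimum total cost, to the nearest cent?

$1.25

Minimising a linear cost over {protein ≥ 10, potassium ≥ 763, servings ≥ 0} — the optimum is at a vertex, using one or two foods.
banana only: max(10/2, 763/483) = 5 servings → $1.25.
almonds only: max(10/5, 763/251) = 3.04 servings → $3.95.
banana + almonds with both tight: 0.6822 servings and 1.727 servings → $2.42.
The minimum over all feasible corners is $1.25.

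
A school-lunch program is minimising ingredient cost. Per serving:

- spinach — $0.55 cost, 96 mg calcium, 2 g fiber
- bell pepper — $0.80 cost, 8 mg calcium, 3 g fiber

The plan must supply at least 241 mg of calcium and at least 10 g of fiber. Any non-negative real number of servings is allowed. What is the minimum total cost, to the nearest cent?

$2.71

Check every corner: each single food scaled to meet both minima, and each pair solved so both constraints bind.
spinach only: max(241/96, 10/2) = 5 servings → $2.75.
bell pepper only: max(241/8, 10/3) = 30.12 servings → $24.10.
spinach + bell pepper with both tight: 2.364 servings and 1.757 servings → $2.71.
So the least-cost plan costs $2.71.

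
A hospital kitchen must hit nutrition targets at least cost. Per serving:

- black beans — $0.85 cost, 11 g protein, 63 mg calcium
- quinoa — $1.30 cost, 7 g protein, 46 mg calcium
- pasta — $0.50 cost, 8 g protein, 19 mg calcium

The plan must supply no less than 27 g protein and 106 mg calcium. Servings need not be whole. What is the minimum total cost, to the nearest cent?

Compare the cost at each extreme point of the feasible region.
black beans only: max(27/11, 106/63) = 2.455 servings → $2.09.
quinoa only: max(27/7, 106/46) = 3.857 servings → $5.01.
pasta only: max(27/8, 106/19) = 5.579 servings → $2.79.
black beans + quinoa: the both-tight solution has a negative serving — not a feasible corner.
black beans + pasta with both tight: 1.136 servings and 1.814 servings → $1.87.
quinoa + pasta with both tight: 1.426 servings and 2.128 servings → $2.92.
So the least-cost plan costs $1.87.

$1.87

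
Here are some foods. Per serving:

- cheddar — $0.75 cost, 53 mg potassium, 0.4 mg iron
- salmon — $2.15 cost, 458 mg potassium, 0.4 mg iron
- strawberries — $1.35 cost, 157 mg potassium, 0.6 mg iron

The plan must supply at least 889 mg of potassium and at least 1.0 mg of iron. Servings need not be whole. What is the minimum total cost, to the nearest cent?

The cheapest plan sits at a corner of the feasible region — with two constraints it uses at most two foods.
cheddar only: max(889/53, 1.0/0.4) = 16.77 servings → $12.58.
salmon only: max(889/458, 1.0/0.4) = 2.5 servings → $5.38.
strawberries only: max(889/157, 1.0/0.6) = 5.662 servings → $7.64.
cheddar + salmon with both tight: 0.6321 servings and 1.868 servings → $4.49.
cheddar + strawberries: the both-tight solution has a negative serving — not a feasible corner.
salmon + strawberries with both tight: 1.775 servings and 0.483 servings → $4.47.
Cheapest feasible corner: $4.47.

$4.47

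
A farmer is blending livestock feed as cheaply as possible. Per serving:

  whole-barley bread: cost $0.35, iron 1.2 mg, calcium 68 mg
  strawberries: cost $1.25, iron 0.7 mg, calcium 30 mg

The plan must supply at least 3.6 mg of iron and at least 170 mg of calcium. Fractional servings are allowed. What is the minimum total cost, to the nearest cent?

The cheapest plan sits at a corner of the feasible region — with two constraints it uses at most two foods.
whole-barley bread only: max(3.6/1.2, 170/68) = 3 servings → $1.05.
strawberries only: max(3.6/0.7, 170/30) = 5.667 servings → $7.08.
whole-barley bread + strawberries with both tight: 0.9483 servings and 3.517 servings → $4.73.
The minimum over all feasible corners is $1.05.

$1.05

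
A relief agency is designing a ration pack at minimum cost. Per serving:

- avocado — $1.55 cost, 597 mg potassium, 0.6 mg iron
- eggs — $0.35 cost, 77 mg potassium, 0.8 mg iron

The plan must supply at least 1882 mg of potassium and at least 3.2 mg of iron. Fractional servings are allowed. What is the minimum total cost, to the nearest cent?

$5.16

An LP optimum is at a vertex; with two nutrient constraints at most two foods are used. Check each candidate.
avocado only: max(1882/597, 3.2/0.6) = 5.333 servings → $8.27.
eggs only: max(1882/77, 3.2/0.8) = 24.44 servings → $8.55.
avocado + eggs with both tight: 2.919 servings and 1.811 servings → $5.16.
So the least-cost plan costs $5.16.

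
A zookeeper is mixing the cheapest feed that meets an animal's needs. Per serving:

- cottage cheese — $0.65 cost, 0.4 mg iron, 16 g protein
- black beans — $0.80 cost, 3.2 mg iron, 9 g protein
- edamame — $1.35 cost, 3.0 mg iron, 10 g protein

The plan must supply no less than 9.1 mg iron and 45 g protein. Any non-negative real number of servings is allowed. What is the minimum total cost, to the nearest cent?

For a min-cost LP with two ≥-constraints, a basic feasible solution has at most two positive variables.
cottage cheese only: max(9.1/0.4, 45/16) = 22.75 servings → $14.79.
black beans only: max(9.1/3.2, 45/9) = 5 servings → $4.00.
edamame only: max(9.1/3.0, 45/10) = 4.5 servings → $6.08.
cottage cheese + black beans with both tight: 1.305 servings and 2.681 servings → $2.99.
cottage cheese + edamame with both tight: 1 serving and 2.9 servings → $4.57.
black beans + edamame: intersection lies outside the first quadrant.
The minimum over all feasible corners is $2.99.

$2.99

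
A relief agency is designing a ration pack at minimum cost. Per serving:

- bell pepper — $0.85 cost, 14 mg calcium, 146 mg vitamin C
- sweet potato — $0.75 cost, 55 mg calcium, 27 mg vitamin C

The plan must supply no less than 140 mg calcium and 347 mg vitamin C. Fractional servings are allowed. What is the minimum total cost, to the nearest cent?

This is a tiny linear program; its minimum lies at a vertex of the feasible set. List the vertices and price them.
bell pepper only: max(140/14, 347/146) = 10 servings → $8.50.
sweet potato only: max(140/55, 347/27) = 12.85 servings → $9.64.
bell pepper + sweet potato with both tight: 2 servings and 2.036 servings → $3.23.
So the least-cost plan costs $3.23.

$3.23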